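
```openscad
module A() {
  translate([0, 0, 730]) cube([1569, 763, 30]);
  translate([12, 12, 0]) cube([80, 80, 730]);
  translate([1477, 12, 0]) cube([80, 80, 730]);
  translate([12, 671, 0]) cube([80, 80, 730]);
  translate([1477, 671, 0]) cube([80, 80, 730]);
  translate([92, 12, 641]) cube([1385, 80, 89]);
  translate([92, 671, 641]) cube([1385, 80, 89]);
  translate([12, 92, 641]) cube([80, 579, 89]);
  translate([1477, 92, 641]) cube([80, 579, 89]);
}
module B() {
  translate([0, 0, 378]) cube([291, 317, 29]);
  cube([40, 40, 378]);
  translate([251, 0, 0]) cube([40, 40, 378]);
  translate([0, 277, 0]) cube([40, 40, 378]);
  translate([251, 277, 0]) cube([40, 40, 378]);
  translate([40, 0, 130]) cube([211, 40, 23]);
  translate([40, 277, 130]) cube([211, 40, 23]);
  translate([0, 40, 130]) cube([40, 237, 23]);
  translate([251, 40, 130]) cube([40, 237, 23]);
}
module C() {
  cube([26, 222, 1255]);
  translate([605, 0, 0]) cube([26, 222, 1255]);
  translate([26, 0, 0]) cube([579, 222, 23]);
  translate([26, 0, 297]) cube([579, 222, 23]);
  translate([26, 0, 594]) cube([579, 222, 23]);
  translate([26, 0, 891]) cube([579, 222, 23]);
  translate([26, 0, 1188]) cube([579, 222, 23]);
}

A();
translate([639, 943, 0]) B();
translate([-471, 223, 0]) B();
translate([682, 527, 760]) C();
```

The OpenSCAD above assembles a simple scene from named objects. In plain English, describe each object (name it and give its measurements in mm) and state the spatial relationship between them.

A is a rectangular dining table. The top is 1569×763×30 mm with its upper surface at z = 760 mm. It stands on four 80×80 mm square legs, each inset 12 mm from the nearest pair of top edges, running from the floor to the underside of the top. Four apron rails, 80 mm thick and 89 mm tall, run between adjacent legs with their top edges flush with the underside of the top and their outer faces flush with the legs' outer faces.

B is a four-legged stool. The seat is a 291×317×29 mm slab whose top surface is at z = 407 mm; four square legs, each 40×40 mm in cross-section, run from the floor (z = 0) to the underside of the seat, each flush with a corner of the seat. Four stretchers, 40 mm wide and 23 mm tall, connect adjacent legs with their undersides at z = 130 mm, each running between the inner faces of the legs it joins and aligned with the legs' outer faces on the other axis.

C is an open bookshelf. Two side panels, each 26 mm thick, 222 mm deep and 1255 mm tall, stand 631 mm apart (outside-to-outside). Between them sit 5 shelves, each 23 mm thick and 222 mm deep, spanning the full gap between the sides. The bottom shelf rests on the floor (its underside at z = 0) and the clear gap between one shelf's top and the next shelf's underside is 274 mm.

Two stools sit around the table at the +y, −x sides. The bookshelf is on top of the table.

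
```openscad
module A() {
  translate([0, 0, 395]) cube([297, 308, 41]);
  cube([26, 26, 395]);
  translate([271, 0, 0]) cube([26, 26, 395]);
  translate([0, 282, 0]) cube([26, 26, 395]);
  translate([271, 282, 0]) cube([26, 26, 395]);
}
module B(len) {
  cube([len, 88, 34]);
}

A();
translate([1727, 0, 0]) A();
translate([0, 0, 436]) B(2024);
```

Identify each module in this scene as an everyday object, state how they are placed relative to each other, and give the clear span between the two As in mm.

Second stool starts at x = 1727; first ends at x = 297; clear span = 1727 − 297 = 1430 mm.

A is a stool. B is a beam. A beam spans the tops of two stools. The clear span between the two stools is 1430 mm.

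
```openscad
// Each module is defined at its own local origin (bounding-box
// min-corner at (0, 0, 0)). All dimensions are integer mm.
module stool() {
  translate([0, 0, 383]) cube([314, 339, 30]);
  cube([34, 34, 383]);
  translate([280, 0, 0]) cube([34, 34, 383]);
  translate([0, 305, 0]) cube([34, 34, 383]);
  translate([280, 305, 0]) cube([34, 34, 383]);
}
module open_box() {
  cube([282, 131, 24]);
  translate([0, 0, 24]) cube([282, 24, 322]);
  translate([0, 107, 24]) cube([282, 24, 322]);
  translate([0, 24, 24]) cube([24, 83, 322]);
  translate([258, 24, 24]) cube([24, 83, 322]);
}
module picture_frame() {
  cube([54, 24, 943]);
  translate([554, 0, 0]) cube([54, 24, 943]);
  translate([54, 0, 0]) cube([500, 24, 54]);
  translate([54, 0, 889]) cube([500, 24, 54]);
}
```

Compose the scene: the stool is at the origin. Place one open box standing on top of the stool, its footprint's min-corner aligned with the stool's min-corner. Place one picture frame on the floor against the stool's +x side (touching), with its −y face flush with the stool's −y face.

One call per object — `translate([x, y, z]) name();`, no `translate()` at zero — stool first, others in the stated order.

stool();
translate([0, 0, 413]) open_box();
translate([314, 0, 0]) picture_frame();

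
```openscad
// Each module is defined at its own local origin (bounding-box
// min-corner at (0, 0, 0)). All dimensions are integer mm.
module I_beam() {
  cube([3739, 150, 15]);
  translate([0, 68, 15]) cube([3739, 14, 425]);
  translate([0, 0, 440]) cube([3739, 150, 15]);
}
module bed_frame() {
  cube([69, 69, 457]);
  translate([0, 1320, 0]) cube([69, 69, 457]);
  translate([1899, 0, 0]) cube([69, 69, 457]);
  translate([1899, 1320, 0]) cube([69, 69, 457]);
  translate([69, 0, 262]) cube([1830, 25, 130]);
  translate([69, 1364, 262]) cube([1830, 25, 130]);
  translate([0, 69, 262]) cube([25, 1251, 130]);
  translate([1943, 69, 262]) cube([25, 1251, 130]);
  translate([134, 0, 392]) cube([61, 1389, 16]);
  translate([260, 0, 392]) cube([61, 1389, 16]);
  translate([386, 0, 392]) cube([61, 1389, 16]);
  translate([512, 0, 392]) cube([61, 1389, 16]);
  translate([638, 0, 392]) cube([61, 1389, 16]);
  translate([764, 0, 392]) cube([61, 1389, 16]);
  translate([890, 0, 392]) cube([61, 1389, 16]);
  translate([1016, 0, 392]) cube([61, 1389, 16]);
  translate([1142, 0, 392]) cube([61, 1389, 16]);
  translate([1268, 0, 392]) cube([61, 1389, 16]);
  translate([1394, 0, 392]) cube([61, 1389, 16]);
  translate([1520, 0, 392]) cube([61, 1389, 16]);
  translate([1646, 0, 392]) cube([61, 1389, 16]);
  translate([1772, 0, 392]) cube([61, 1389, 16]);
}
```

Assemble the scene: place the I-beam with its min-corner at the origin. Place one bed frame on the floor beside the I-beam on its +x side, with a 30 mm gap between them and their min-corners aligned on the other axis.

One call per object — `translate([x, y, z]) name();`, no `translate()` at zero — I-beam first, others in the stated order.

I_beam();
translate([3769, 0, 0]) bed_frame();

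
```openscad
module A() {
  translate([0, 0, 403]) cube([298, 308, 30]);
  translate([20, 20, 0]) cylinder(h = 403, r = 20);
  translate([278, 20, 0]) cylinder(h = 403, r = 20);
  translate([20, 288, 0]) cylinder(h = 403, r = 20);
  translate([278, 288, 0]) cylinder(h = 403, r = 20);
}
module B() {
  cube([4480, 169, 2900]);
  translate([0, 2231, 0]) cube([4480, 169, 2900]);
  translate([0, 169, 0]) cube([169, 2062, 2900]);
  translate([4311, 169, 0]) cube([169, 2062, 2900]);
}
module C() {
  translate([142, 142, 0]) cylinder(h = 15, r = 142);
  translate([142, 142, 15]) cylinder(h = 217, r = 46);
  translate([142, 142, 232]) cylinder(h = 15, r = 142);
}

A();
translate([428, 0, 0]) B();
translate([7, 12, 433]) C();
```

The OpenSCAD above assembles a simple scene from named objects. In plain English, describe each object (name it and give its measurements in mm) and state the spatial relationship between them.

A is a four-legged stool. The seat is a 298×308×30 mm slab whose top surface is at z = 433 mm; four round legs, each 40 mm in diameter, run from the floor (z = 0) to the underside of the seat, each leg's axis is inset half a diameter from the nearest pair of seat edges (so the leg's bounding box is flush with the corner).

B is the wall frame of a small rectangular building: four walls, each 2900 mm tall and 169 mm thick, enclosing a footprint 4480 mm (x) by 2400 mm (y) outside-to-outside, with no floor or roof. The front and back walls (the −y and +y sides) span the full width; the two side walls fit between them.

C is a spool: two coaxial disc flanges of radius 142 mm and thickness 15 mm, joined by a core cylinder of radius 46 mm and height 217 mm. The lower flange rests on z = 0 and the three cylinders share a vertical axis.

The house frame is on the floor beside the stool on its +x side. The spool is on top of the stool, centred.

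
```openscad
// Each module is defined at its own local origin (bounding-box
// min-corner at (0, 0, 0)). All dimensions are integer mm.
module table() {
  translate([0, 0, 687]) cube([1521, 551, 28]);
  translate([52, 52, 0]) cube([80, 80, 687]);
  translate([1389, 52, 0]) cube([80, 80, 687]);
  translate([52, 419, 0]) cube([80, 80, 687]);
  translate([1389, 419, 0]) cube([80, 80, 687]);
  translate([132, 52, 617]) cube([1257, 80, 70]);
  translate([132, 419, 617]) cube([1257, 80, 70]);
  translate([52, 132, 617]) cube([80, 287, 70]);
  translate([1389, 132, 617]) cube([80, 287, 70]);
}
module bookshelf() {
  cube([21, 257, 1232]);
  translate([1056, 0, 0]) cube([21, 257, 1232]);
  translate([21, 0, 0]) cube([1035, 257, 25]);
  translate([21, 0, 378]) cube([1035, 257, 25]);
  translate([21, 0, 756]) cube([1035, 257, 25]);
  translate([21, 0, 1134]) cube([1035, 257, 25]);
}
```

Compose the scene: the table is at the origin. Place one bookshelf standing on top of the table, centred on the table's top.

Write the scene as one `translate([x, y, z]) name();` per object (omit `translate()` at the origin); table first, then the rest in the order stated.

table();
translate([222, 147, 715]) bookshelf();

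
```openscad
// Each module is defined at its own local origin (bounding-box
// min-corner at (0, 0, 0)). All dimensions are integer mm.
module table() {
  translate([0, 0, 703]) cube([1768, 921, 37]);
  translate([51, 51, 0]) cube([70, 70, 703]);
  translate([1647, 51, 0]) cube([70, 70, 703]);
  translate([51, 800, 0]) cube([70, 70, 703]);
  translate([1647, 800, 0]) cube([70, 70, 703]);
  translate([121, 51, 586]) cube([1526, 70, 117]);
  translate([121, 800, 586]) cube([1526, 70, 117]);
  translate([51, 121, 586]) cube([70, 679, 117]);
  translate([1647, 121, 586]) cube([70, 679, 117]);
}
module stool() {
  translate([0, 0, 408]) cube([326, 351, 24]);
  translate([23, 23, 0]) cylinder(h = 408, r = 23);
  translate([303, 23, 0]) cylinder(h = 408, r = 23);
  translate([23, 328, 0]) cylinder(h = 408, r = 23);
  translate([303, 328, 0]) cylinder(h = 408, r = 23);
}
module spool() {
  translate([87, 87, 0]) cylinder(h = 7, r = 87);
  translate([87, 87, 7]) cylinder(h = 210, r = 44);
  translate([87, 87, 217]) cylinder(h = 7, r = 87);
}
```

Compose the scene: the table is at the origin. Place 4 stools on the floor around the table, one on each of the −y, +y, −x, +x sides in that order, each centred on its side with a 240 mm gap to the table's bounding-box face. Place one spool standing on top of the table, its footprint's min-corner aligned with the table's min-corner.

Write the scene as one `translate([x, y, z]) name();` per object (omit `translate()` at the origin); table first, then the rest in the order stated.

table();
translate([721, -591, 0]) stool();
translate([721, 1161, 0]) stool();
translate([-566, 285, 0]) stool();
translate([2008, 285, 0]) stool();
translate([0, 0, 740]) spool();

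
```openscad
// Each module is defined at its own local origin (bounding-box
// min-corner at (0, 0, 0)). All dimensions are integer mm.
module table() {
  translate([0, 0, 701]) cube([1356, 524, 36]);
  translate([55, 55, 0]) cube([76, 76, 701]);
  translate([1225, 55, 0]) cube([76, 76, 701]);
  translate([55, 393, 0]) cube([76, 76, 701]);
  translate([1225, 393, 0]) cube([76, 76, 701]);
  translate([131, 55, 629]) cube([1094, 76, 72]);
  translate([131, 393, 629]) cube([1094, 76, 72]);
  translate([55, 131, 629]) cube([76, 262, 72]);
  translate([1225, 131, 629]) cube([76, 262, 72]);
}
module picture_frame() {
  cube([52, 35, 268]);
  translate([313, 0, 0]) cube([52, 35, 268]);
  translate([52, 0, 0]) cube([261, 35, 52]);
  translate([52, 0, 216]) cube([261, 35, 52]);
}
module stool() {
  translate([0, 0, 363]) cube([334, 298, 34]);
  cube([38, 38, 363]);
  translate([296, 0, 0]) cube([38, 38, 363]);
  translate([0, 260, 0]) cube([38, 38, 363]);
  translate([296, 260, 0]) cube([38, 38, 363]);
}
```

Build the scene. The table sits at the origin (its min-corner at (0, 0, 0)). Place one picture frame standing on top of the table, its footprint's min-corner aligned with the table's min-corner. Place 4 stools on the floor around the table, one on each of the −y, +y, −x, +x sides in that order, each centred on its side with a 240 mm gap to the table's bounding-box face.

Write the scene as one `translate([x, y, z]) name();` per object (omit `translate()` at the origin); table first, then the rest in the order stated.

table();
translate([0, 0, 737]) picture_frame();
translate([511, -538, 0]) stool();
translate([511, 764, 0]) stool();
translate([-574, 113, 0]) stool();
translate([1596, 113, 0]) stool();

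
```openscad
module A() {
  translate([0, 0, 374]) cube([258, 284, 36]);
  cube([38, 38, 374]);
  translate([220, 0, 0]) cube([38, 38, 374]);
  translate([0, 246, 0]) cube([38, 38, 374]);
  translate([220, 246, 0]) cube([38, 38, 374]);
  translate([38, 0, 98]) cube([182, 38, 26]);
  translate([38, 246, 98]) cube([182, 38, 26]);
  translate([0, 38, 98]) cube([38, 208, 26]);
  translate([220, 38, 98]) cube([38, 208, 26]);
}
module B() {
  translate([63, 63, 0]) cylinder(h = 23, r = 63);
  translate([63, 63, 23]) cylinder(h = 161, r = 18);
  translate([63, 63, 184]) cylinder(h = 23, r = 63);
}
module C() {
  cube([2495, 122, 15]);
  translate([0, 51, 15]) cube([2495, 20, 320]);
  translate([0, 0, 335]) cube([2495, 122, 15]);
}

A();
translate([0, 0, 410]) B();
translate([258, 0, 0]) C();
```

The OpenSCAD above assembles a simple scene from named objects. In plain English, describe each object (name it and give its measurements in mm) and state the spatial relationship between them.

A is a simple wooden stool: a rectangular seat 258 mm (x) by 284 mm (y), 36 mm thick, top face at z = 410 mm, on four square legs, each 38×38 mm in cross-section. The legs rest on z = 0, each flush with a corner of the seat. Four stretchers, 38 mm wide and 26 mm tall, connect adjacent legs with their undersides at z = 98 mm, each running between the inner faces of the legs it joins and aligned with the legs' outer faces on the other axis.

B is a spool: two coaxial disc flanges of radius 63 mm and thickness 23 mm, joined by a core cylinder of radius 18 mm and height 161 mm. The lower flange rests on z = 0 and the three cylinders share a vertical axis.

C is an I-beam lying along x, 2495 mm long. Overall section height 350 mm. Two flanges 122 mm wide (y) and 15 mm thick, one on the floor and one at the top; a web 20 mm thick runs between them, centred on the flange width.

The spool is on top of the stool. The I-beam is against the stool's +x side, with their −y faces flush.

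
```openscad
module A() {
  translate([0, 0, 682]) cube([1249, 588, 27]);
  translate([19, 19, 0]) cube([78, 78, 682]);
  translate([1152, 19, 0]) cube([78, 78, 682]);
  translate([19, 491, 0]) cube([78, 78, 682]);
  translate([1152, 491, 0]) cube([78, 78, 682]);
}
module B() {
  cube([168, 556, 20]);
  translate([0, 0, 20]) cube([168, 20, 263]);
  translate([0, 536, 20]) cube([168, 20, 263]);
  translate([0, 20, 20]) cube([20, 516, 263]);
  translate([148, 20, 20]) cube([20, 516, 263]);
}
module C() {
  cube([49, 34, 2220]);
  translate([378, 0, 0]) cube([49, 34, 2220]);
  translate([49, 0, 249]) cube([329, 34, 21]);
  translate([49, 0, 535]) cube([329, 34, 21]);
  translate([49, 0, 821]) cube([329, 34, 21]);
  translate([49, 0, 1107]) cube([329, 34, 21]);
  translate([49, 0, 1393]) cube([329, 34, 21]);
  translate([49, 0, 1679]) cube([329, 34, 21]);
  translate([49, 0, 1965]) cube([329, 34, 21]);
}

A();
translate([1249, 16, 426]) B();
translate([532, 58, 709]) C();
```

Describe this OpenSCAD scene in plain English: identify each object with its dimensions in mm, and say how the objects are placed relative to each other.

A is a table: top 1249 mm (x) × 588 mm (y), 27 mm thick, upper face at z = 709 mm, on four 78×78 mm square legs, each inset 19 mm from the nearest pair of top edges, running from z = 0 to the bottom of the top.

B is an open-topped rectangular box: outside dimensions 168×556×283 mm, with a uniform wall and base thickness of 20 mm. The base is a full 168×556 slab on the floor; four walls sit on top of the base. The front and back walls (the −y and +y sides) span the full width; the two side walls fit between them.

C is a wooden ladder with two side rails of 49×34 mm section and 2220 mm height, set 427 mm apart overall. Between them run 7 rectangular rungs (34 mm deep, 21 mm thick), front faces flush with the rails' −y face. The bottom of the first rung is 249 mm above the floor and each subsequent rung is 286 mm higher than the one below.

The open box is beside the table with their tops flush at z = 709. The ladder is on top of the table.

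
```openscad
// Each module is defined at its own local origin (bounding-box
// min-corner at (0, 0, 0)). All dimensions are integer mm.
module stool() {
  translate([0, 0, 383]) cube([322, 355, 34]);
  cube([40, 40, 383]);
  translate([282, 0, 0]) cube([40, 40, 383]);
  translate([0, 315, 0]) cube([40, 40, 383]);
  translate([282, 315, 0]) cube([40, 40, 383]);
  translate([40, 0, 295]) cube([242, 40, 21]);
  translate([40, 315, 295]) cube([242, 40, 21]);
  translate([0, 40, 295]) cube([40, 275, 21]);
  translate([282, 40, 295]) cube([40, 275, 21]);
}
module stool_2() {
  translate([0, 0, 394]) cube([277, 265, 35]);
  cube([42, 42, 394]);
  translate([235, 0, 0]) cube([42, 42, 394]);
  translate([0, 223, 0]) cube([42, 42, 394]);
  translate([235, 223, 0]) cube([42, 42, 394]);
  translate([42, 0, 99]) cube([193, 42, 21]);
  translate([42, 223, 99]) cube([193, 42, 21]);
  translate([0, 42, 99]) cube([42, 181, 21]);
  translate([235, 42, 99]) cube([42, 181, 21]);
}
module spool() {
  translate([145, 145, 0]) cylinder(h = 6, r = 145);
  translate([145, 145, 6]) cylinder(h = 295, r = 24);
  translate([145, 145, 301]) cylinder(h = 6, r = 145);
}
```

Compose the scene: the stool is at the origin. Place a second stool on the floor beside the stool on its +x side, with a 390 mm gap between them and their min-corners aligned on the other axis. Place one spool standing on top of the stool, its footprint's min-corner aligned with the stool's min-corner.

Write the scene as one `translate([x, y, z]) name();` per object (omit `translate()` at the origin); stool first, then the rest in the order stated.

stool();
translate([712, 0, 0]) stool_2();
translate([0, 0, 417]) spool();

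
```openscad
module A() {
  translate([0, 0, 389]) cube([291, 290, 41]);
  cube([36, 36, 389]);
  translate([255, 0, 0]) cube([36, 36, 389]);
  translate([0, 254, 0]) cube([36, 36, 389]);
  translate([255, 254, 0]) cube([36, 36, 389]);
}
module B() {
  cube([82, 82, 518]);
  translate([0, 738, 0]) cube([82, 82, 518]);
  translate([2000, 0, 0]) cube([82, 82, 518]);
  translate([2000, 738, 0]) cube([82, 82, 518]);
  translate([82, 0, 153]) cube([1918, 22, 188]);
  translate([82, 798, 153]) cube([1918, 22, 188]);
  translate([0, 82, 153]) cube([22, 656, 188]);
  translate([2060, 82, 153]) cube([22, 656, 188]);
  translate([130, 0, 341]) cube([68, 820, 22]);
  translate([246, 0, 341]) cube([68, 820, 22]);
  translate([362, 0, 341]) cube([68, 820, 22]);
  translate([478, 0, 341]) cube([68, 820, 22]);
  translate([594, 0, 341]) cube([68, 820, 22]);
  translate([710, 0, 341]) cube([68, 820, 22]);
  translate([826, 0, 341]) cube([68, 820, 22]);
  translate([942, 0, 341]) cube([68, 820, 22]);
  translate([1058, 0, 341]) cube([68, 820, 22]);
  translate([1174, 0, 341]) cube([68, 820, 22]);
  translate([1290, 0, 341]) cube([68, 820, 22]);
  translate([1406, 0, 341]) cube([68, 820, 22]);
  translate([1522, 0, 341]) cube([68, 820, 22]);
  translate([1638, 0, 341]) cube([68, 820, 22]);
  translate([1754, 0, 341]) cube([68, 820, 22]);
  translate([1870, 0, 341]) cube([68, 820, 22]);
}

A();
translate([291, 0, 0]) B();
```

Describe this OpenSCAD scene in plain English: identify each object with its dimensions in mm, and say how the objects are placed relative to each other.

A is a four-legged stool. The seat is a 291×290×41 mm slab whose top surface is at z = 430 mm; four square legs, each 36×36 mm in cross-section, run from the floor (z = 0) to the underside of the seat, each flush with a corner of the seat.

B is a bed frame 2082 mm long (x) by 820 mm wide (y). Four 82×82 mm corner posts, 518 mm tall, at the corners of the footprint. Four rails of 22 mm thickness and 188 mm height run between adjacent posts with their undersides at z = 153 mm, their outer faces flush with the outside of the frame (the two x-running rails run between the posts' inner faces; the two y-running rails run between the posts' inner faces). 16 slats, each 68 mm wide (x) and 22 mm thick, lie across the top of the two x-running rails, running the full 820 mm width of the frame in y; the slats are evenly spaced along x between the inner faces of the end posts with equal gaps (rounded down to the nearest mm) at the −x end and between each pair — any rounding remainder accumulates at the +x end.

The bed frame is against the stool's +x side, with their −y faces flush.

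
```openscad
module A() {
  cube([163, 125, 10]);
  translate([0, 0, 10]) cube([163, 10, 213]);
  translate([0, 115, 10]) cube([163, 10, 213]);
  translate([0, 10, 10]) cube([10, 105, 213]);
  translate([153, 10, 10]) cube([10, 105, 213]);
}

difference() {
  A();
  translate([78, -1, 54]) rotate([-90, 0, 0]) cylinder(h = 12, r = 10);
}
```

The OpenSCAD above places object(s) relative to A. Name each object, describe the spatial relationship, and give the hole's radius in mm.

A is an open box. The open box has a circular hole through its front wall. The hole's radius is 10 mm.

The subtracted cylinder has r = 10 mm.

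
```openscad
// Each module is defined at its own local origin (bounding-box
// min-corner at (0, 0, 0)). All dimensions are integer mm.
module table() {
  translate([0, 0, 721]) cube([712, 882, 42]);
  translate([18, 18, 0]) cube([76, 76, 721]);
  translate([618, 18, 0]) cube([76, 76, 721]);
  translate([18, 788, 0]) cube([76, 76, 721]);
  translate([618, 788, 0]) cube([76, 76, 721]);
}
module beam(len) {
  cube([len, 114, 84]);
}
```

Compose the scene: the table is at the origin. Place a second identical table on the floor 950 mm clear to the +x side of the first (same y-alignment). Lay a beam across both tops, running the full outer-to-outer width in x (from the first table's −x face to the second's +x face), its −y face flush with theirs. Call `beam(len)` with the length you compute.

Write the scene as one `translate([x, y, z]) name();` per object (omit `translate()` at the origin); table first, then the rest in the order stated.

table();
translate([1662, 0, 0]) table();
translate([0, 0, 763]) beam(2374);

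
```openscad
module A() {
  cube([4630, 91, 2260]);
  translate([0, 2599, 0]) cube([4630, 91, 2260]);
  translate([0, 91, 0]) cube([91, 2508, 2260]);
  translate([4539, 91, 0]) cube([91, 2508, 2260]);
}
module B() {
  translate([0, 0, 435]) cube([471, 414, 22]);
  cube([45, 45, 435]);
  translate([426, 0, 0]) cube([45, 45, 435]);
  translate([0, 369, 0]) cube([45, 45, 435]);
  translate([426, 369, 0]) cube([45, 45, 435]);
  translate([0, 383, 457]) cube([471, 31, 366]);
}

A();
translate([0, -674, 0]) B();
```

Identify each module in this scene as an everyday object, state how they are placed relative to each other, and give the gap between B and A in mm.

The chair's nearest face is 260 mm from the house frame's −y face.

A is a house frame. B is a chair. The chair is on the floor beside the house frame on its −y side. The gap between the chair and the house frame is 260 mm.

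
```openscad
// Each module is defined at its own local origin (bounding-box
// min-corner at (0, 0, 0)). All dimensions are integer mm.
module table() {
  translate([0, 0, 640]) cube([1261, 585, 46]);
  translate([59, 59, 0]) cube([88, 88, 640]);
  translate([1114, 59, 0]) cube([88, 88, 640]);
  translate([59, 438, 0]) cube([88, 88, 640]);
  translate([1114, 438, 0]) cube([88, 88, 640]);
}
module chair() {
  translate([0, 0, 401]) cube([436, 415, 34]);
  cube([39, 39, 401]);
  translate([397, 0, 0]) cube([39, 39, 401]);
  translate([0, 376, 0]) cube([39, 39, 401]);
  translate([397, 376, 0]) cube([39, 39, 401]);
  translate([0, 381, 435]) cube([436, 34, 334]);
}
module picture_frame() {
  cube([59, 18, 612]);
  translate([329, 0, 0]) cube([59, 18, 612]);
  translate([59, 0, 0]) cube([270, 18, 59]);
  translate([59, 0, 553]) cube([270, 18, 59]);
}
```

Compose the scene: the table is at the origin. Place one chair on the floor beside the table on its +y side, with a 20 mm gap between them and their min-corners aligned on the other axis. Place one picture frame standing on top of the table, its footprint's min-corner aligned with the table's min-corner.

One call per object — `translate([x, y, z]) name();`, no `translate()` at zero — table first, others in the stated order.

table();
translate([0, 605, 0]) chair();
translate([0, 0, 686]) picture_frame();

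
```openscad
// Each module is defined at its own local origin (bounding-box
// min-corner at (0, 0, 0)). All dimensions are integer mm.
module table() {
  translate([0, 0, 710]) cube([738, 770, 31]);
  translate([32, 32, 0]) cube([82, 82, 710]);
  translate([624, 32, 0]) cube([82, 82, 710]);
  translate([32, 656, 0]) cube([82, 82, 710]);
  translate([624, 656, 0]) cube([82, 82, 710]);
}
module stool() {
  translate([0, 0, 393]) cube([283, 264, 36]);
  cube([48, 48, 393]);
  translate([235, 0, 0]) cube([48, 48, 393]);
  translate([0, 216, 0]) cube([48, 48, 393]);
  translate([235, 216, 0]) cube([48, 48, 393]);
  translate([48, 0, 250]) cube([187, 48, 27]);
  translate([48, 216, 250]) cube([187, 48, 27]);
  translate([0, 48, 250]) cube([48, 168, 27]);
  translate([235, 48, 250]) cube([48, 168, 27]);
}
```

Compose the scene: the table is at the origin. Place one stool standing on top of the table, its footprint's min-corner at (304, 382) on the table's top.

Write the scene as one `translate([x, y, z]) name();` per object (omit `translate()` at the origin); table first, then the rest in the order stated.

table();
translate([304, 382, 741]) stool();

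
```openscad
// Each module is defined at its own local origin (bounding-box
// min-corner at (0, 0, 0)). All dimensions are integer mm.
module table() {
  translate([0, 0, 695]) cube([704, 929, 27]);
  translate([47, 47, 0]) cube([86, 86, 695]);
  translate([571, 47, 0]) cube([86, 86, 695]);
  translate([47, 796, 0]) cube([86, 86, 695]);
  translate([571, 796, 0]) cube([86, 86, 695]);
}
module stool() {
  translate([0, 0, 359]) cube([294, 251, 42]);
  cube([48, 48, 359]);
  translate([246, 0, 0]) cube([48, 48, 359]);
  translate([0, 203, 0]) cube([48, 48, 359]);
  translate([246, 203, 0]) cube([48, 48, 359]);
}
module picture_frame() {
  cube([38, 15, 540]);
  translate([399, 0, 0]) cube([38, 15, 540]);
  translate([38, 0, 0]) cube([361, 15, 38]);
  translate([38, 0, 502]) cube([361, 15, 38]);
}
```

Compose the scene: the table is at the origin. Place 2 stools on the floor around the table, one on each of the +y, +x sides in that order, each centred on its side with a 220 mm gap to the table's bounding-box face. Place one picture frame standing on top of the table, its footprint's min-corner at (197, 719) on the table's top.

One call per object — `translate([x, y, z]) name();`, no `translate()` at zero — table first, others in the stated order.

table();
translate([205, 1149, 0]) stool();
translate([924, 339, 0]) stool();
translate([197, 719, 722]) picture_frame();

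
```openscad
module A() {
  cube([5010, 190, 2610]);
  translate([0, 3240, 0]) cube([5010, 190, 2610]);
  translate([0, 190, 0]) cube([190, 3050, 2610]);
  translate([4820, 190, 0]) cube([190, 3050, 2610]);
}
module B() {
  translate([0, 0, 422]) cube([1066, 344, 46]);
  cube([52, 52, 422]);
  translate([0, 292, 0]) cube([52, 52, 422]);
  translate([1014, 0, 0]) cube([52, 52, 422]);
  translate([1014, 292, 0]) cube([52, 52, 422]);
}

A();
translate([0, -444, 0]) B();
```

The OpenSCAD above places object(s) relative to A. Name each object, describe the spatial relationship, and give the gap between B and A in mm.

The bench's nearest face is 100 mm from the house frame's −y face.

A is a house frame. B is a bench. The bench is on the floor beside the house frame on its −y side. The gap between the bench and the house frame is 100 mm.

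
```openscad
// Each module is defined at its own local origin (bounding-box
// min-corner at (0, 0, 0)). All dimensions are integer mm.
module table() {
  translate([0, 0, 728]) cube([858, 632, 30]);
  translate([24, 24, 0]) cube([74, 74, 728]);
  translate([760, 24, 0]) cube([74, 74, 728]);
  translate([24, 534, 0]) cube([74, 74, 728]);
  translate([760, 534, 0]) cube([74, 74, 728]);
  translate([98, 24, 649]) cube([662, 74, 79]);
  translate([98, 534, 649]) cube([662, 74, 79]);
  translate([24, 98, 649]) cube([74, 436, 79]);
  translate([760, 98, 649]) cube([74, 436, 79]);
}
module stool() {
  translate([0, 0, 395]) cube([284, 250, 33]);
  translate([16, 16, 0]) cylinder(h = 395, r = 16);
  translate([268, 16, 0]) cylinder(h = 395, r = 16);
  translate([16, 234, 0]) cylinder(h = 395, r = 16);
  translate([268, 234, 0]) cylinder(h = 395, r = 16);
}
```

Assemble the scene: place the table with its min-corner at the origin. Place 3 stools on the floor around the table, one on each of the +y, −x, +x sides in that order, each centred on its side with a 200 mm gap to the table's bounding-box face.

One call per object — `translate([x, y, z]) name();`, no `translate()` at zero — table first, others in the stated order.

table();
translate([287, 832, 0]) stool();
translate([-484, 191, 0]) stool();
translate([1058, 191, 0]) stool();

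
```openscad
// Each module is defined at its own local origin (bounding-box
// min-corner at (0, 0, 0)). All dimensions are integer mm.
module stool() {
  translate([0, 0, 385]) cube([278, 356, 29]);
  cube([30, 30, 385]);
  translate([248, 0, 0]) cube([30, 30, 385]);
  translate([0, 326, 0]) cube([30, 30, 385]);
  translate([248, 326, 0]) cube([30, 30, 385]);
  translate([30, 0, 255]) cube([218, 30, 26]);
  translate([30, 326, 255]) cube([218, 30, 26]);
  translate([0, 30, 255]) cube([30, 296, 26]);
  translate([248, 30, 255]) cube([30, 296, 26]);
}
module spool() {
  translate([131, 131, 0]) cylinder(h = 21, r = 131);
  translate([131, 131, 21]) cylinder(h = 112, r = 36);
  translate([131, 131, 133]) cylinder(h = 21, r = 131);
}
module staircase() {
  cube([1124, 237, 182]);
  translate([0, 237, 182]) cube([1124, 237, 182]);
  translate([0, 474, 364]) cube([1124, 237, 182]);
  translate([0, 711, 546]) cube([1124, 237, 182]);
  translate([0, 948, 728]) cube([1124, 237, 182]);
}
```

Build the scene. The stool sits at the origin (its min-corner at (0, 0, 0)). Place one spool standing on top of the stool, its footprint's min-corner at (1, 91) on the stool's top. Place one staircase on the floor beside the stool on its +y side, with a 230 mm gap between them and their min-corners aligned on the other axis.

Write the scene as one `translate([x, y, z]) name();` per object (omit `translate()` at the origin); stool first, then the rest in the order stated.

stool();
translate([1, 91, 414]) spool();
translate([0, 586, 0]) staircase();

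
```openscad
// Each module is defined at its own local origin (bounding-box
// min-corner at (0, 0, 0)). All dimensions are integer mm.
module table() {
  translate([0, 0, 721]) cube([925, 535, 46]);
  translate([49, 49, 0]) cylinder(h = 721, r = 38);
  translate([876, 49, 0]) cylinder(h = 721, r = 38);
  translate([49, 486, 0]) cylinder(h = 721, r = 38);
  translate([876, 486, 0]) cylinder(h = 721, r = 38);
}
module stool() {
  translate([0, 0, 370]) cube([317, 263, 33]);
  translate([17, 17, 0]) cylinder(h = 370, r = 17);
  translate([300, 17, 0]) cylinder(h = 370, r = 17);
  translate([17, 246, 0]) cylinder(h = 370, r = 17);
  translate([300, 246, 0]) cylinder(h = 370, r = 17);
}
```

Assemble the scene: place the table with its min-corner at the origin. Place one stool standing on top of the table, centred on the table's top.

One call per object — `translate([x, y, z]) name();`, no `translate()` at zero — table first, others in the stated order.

table();
translate([304, 136, 767]) stool();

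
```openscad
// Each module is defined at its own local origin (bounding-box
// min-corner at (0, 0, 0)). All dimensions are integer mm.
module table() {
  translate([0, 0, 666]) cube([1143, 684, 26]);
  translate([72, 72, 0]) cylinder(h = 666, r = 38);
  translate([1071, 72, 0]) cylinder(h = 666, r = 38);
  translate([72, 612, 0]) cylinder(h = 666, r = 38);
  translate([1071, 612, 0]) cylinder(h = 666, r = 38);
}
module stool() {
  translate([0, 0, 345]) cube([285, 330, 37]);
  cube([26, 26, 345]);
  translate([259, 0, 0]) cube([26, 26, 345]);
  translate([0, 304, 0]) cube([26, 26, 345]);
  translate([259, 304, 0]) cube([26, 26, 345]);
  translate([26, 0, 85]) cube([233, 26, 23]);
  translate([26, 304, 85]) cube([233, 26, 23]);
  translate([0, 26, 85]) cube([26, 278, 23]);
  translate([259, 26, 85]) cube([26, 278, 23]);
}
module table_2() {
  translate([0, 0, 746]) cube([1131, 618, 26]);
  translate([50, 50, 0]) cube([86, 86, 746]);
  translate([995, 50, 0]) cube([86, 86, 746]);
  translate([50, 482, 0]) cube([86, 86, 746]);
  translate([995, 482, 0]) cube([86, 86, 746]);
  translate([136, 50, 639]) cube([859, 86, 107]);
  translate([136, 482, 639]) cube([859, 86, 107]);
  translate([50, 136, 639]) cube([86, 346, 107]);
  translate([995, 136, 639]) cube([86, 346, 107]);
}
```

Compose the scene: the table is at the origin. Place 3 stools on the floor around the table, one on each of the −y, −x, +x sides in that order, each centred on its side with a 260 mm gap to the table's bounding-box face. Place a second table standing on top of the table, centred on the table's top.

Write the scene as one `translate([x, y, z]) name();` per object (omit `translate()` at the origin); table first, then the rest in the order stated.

table();
translate([429, -590, 0]) stool();
translate([-545, 177, 0]) stool();
translate([1403, 177, 0]) stool();
translate([6, 33, 692]) table_2();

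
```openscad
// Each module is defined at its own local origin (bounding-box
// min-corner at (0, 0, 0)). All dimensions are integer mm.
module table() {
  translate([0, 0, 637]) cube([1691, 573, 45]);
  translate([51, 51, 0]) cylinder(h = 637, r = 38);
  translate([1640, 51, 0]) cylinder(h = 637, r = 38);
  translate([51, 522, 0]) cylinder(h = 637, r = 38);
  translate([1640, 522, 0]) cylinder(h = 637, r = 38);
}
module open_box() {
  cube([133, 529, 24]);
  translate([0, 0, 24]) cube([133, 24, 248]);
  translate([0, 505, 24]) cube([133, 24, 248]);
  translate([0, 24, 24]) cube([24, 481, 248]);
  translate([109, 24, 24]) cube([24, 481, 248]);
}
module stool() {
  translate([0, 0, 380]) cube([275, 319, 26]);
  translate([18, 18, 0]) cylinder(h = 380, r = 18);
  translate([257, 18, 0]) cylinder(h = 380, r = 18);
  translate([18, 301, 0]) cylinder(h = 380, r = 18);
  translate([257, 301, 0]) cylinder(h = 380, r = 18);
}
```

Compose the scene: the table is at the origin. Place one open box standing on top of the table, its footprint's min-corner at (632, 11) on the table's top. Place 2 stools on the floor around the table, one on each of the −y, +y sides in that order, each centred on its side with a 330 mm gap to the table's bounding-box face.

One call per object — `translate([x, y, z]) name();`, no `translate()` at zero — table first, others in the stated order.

table();
translate([632, 11, 682]) open_box();
translate([708, -649, 0]) stool();
translate([708, 903, 0]) stool();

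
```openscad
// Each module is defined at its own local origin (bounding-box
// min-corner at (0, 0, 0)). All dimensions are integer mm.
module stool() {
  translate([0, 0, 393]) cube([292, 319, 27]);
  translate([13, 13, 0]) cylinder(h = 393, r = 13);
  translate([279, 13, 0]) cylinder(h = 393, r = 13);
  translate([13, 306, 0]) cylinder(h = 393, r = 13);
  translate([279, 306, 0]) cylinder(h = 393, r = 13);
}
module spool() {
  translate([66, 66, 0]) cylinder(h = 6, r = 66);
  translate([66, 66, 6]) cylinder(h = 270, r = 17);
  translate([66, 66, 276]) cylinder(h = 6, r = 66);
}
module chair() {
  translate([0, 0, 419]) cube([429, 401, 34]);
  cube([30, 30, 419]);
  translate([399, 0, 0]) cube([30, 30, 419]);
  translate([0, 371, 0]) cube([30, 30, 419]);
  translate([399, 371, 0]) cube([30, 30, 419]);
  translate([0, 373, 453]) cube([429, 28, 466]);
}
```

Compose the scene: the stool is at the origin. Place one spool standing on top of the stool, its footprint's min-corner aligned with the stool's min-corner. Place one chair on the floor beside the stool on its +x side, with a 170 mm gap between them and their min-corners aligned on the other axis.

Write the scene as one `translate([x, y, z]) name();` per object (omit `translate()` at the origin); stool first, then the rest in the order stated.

stool();
translate([0, 0, 420]) spool();
translate([462, 0, 0]) chair();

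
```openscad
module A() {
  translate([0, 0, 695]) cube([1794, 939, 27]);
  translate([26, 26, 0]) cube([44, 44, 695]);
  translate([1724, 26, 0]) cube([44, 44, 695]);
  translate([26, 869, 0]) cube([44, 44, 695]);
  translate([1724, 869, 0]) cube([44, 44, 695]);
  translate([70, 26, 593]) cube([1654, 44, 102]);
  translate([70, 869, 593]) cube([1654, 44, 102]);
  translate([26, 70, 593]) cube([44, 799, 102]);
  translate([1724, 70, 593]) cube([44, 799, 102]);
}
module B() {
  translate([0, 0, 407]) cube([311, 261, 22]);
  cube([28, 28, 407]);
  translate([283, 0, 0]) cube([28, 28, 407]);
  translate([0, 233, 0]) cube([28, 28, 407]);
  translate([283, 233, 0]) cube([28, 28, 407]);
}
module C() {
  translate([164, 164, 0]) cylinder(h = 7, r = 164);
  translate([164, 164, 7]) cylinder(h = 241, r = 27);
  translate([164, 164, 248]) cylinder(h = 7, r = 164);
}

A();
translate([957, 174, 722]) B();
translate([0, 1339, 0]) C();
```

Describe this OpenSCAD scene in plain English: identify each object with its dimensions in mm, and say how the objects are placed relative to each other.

A is a table: top 1794 mm (x) × 939 mm (y), 27 mm thick, upper face at z = 722 mm, on four 44×44 mm square legs, each inset 26 mm from the nearest pair of top edges, running from z = 0 to the bottom of the top. Four apron rails, 44 mm thick and 102 mm tall, run between adjacent legs with their top edges flush with the underside of the top and their outer faces flush with the legs' outer faces.

B is a four-legged stool. The seat is a 311×261×22 mm slab whose top surface is at z = 429 mm; four square legs, each 28×28 mm in cross-section, run from the floor (z = 0) to the underside of the seat, each flush with a corner of the seat.

C is a spool: two coaxial disc flanges of radius 164 mm and thickness 7 mm, joined by a core cylinder of radius 27 mm and height 241 mm. The lower flange rests on z = 0 and the three cylinders share a vertical axis.

The stool is on top of the table. The spool is on the floor beside the table on its +y side.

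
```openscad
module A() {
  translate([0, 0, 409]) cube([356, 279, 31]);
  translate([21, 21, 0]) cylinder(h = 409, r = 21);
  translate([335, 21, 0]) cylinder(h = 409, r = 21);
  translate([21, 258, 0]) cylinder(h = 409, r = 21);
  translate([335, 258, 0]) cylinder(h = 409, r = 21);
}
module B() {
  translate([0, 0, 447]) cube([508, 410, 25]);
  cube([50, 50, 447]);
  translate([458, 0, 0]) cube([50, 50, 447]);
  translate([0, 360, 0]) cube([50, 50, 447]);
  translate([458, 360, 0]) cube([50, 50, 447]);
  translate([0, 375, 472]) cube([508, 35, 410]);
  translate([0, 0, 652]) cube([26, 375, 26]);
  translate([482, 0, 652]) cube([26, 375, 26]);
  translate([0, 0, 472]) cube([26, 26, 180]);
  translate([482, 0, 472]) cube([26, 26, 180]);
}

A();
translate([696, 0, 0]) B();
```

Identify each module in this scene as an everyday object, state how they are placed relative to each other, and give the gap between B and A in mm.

A is a stool. B is a chair. The chair is on the floor beside the stool on its +x side. The gap between the chair and the stool is 340 mm.

The chair's nearest face is 340 mm from the stool's +x face.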